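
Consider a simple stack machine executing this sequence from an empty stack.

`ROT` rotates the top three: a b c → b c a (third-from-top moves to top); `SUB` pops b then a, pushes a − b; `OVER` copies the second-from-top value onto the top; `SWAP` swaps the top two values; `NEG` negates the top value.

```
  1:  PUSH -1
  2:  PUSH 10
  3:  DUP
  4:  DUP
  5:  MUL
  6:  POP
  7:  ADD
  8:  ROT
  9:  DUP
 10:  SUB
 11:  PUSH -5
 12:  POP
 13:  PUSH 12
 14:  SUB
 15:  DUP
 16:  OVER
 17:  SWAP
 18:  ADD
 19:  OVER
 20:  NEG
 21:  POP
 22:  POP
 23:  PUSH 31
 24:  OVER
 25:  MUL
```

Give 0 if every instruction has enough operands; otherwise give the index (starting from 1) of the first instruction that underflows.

8

PUSH -1 : [-1]
PUSH 10 : [-1, 10]
DUP     : [-1, 10, 10]
DUP     : [-1, 10, 10, 10]
MUL     : [-1, 10, 100]
POP     : [-1, 10]
ADD     : [9]
ROT  — needs 3 operands, stack has 1 → underflow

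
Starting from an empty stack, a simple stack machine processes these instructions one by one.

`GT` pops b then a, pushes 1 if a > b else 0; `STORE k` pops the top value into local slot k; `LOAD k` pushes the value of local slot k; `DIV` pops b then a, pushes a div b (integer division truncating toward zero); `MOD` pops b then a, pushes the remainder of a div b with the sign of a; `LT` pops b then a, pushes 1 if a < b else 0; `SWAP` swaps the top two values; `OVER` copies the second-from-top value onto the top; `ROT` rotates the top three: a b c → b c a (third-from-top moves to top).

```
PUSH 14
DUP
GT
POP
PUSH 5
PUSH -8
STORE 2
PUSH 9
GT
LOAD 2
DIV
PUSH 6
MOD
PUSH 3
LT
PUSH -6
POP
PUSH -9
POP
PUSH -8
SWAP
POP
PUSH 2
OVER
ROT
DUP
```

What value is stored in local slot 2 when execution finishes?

-8

PUSH 14 → [14]
DUP     → [14, 14]
GT      → [0]
POP     → []
PUSH 5  → [5]
PUSH -8 → [5, -8]
STORE 2 → [5]
PUSH 9  → [5, 9]
GT      → [0]
LOAD 2  → [0, -8]
DIV     → [0]
PUSH 6  → [0, 6]
MOD     → [0]
PUSH 3  → [0, 3]
LT      → [1]
PUSH -6 → [1, -6]
POP     → [1]
PUSH -9 → [1, -9]
POP     → [1]
PUSH -8 → [1, -8]
SWAP    → [-8, 1]
POP     → [-8]
PUSH 2  → [-8, 2]
OVER    → [-8, 2, -8]
ROT     → [2, -8, -8]
DUP     → [2, -8, -8, -8]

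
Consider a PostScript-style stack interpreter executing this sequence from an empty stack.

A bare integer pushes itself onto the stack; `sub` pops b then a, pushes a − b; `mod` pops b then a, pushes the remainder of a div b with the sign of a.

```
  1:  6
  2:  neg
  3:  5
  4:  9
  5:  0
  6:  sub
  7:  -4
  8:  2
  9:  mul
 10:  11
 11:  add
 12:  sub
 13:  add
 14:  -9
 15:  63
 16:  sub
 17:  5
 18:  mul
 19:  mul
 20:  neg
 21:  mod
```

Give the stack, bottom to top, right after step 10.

6    [6]
neg  [-6]
5    [-6, 5]
9    [-6, 5, 9]
0    [-6, 5, 9, 0]
sub  [-6, 5, 9]
-4   [-6, 5, 9, -4]
2    [-6, 5, 9, -4, 2]
mul  [-6, 5, 9, -8]
11   [-6, 5, 9, -8, 11]

[-6, 5, 9, -8, 11]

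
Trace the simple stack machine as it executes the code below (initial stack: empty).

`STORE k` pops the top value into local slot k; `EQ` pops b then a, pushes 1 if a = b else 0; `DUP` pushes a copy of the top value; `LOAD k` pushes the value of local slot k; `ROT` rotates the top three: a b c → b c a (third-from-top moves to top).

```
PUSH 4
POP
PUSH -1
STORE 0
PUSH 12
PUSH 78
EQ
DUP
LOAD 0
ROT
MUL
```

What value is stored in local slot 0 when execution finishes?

-1

PUSH 4  -> 4
POP     -> (empty)
PUSH -1 -> -1
STORE 0 -> (empty)
PUSH 12 -> 12
PUSH 78 -> 12 78
EQ      -> 0
DUP     -> 0 0
LOAD 0  -> 0 0 -1
ROT     -> 0 -1 0
MUL     -> 0 0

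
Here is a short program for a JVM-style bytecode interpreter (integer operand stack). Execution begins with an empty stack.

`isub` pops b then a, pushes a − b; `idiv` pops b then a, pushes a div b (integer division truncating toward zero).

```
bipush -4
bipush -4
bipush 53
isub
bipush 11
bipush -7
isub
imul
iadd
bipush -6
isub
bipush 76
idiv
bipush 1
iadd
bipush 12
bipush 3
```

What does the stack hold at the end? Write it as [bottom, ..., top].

bipush -4 -> -4
bipush -4 -> -4 -4
bipush 53 -> -4 -4 53
isub      -> -4 -57
bipush 11 -> -4 -57 11
bipush -7 -> -4 -57 11 -7
isub      -> -4 -57 18
imul      -> -4 -1026
iadd      -> -1030
bipush -6 -> -1030 -6
isub      -> -1024
bipush 76 -> -1024 76
idiv      -> -13
bipush 1  -> -13 1
iadd      -> -12
bipush 12 -> -12 12
bipush 3  -> -12 12 3

[-12, 12, 3]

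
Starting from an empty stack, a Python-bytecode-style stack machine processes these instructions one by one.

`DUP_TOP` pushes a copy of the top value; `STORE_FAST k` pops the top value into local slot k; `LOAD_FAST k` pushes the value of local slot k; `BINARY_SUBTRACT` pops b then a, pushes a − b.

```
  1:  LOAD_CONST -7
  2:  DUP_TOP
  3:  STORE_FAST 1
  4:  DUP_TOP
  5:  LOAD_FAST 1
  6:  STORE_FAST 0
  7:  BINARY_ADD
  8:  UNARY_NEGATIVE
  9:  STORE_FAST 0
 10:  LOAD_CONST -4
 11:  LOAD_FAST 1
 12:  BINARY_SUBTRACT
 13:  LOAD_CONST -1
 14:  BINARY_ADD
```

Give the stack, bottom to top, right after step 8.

[14]

LOAD_CONST -7  → [-7]
DUP_TOP        → [-7, -7]
STORE_FAST 1   → [-7]
DUP_TOP        → [-7, -7]
LOAD_FAST 1    → [-7, -7, -7]
STORE_FAST 0   → [-7, -7]
BINARY_ADD     → [-14]
UNARY_NEGATIVE → [14]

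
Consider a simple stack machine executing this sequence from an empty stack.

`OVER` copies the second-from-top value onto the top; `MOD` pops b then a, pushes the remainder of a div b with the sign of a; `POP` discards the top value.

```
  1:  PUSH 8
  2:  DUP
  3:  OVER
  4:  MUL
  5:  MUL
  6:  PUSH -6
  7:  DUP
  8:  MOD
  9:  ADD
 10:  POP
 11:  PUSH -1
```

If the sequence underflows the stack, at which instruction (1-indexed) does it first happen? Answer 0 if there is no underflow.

PUSH 8  → [8]
DUP     → [8, 8]
OVER    → [8, 8, 8]
MUL     → [8, 64]
MUL     → [512]
PUSH -6 → [512, -6]
DUP     → [512, -6, -6]
MOD     → [512, 0]
ADD     → [512]
POP     → []
PUSH -1 → [-1]

0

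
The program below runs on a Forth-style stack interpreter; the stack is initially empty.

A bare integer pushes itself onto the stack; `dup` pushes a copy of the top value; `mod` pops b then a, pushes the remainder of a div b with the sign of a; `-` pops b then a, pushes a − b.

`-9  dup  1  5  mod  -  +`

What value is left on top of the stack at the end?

-9  -> [-9]
dup -> [-9, -9]
1   -> [-9, -9, 1]
5   -> [-9, -9, 1, 5]
mod -> [-9, -9, 1]
-   -> [-9, -10]
+   -> [-19]

-19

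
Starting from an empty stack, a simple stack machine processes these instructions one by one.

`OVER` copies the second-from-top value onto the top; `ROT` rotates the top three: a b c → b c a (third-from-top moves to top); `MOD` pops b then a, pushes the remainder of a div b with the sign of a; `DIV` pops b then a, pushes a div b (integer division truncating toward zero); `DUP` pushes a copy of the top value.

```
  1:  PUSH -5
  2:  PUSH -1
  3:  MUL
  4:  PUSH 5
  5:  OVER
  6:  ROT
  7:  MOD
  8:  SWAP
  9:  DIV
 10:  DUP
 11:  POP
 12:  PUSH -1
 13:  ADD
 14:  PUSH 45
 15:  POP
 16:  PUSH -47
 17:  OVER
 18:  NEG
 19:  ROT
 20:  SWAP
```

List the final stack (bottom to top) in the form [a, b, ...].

[-47, -1, 1]

PUSH -5  : [-5]
PUSH -1  : [-5, -1]
MUL      : [5]
PUSH 5   : [5, 5]
OVER     : [5, 5, 5]
ROT      : [5, 5, 5]
MOD      : [5, 0]
SWAP     : [0, 5]
DIV      : [0]
DUP      : [0, 0]
POP      : [0]
PUSH -1  : [0, -1]
ADD      : [-1]
PUSH 45  : [-1, 45]
POP      : [-1]
PUSH -47 : [-1, -47]
OVER     : [-1, -47, -1]
NEG      : [-1, -47, 1]
ROT      : [-47, 1, -1]
SWAP     : [-47, -1, 1]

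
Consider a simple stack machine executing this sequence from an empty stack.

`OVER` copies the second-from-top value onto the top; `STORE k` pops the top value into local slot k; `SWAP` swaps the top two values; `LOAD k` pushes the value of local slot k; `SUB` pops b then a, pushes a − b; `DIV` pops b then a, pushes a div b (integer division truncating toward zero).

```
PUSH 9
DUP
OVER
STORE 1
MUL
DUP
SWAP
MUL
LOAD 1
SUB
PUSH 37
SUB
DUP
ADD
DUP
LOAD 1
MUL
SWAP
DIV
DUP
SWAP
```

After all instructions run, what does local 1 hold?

9

PUSH 9  → 9
DUP     → 9 9
OVER    → 9 9 9
STORE 1 → 9 9
MUL     → 81
DUP     → 81 81
SWAP    → 81 81
MUL     → 6561
LOAD 1  → 6561 9
SUB     → 6552
PUSH 37 → 6552 37
SUB     → 6515
DUP     → 6515 6515
ADD     → 13030
DUP     → 13030 13030
LOAD 1  → 13030 13030 9
MUL     → 13030 117270
SWAP    → 117270 13030
DIV     → 9
DUP     → 9 9
SWAP    → 9 9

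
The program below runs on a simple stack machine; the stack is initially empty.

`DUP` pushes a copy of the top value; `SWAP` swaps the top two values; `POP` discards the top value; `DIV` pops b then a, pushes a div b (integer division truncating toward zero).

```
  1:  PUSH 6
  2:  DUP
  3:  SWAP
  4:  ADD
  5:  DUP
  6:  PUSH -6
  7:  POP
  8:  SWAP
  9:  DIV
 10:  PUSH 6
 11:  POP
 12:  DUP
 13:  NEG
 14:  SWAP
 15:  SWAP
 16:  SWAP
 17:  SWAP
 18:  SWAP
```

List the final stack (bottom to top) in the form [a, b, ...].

PUSH 6  -> 6
DUP     -> 6 6
SWAP    -> 6 6
ADD     -> 12
DUP     -> 12 12
PUSH -6 -> 12 12 -6
POP     -> 12 12
SWAP    -> 12 12
DIV     -> 1
PUSH 6  -> 1 6
POP     -> 1
DUP     -> 1 1
NEG     -> 1 -1
SWAP    -> -1 1
SWAP    -> 1 -1
SWAP    -> -1 1
SWAP    -> 1 -1
SWAP    -> -1 1

[-1, 1]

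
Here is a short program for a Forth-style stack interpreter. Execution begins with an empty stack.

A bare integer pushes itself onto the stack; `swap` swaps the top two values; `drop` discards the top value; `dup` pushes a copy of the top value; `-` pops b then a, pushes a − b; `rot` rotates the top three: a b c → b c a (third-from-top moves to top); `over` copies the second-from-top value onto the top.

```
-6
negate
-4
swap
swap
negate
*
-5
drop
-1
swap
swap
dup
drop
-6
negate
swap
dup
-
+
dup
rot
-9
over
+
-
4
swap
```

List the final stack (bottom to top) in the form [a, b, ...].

[6, 6, 4, 9]

-6     : -6
negate : 6
-4     : 6 -4
swap   : -4 6
swap   : 6 -4
negate : 6 4
*      : 24
-5     : 24 -5
drop   : 24
-1     : 24 -1
swap   : -1 24
swap   : 24 -1
dup    : 24 -1 -1
drop   : 24 -1
-6     : 24 -1 -6
negate : 24 -1 6
swap   : 24 6 -1
dup    : 24 6 -1 -1
-      : 24 6 0
+      : 24 6
dup    : 24 6 6
rot    : 6 6 24
-9     : 6 6 24 -9
over   : 6 6 24 -9 24
+      : 6 6 24 15
-      : 6 6 9
4      : 6 6 9 4
swap   : 6 6 4 9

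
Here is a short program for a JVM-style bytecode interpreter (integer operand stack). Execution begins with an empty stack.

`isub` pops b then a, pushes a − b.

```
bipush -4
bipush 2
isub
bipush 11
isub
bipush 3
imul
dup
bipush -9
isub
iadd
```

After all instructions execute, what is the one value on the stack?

-93

bipush -4 → [-4]
bipush 2  → [-4, 2]
isub      → [-6]
bipush 11 → [-6, 11]
isub      → [-17]
bipush 3  → [-17, 3]
imul      → [-51]
dup       → [-51, -51]
bipush -9 → [-51, -51, -9]
isub      → [-51, -42]
iadd      → [-93]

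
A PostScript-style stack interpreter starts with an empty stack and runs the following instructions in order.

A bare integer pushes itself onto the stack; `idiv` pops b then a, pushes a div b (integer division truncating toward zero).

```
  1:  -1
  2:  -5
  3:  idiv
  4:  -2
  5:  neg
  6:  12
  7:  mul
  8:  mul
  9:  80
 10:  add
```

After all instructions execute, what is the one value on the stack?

80

-1   → -1
-5   → -1 -5
idiv → 0
-2   → 0 -2
neg  → 0 2
12   → 0 2 12
mul  → 0 24
mul  → 0
80   → 0 80
add  → 80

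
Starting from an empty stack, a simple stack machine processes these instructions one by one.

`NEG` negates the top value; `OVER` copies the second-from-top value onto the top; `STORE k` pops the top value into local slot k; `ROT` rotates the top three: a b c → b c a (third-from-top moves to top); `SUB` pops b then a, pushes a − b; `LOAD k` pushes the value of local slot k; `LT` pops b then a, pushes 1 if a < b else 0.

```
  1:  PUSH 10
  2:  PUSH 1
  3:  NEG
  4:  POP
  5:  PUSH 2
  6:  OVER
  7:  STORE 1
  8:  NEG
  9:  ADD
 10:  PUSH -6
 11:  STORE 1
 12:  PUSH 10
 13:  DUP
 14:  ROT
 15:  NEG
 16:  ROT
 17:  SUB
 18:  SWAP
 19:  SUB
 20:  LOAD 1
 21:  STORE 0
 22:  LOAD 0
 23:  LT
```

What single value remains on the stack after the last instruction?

1

PUSH 10 → [10]
PUSH 1  → [10, 1]
NEG     → [10, -1]
POP     → [10]
PUSH 2  → [10, 2]
OVER    → [10, 2, 10]
STORE 1 → [10, 2]
NEG     → [10, -2]
ADD     → [8]
PUSH -6 → [8, -6]
STORE 1 → [8]
PUSH 10 → [8, 10]
DUP     → [8, 10, 10]
ROT     → [10, 10, 8]
NEG     → [10, 10, -8]
ROT     → [10, -8, 10]
SUB     → [10, -18]
SWAP    → [-18, 10]
SUB     → [-28]
LOAD 1  → [-28, -6]
STORE 0 → [-28]
LOAD 0  → [-28, -6]
LT      → [1]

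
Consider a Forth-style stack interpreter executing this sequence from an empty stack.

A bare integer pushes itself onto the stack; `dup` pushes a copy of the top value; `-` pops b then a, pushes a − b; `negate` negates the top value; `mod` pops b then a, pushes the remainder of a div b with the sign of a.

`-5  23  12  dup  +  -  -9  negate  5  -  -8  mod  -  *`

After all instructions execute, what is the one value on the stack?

-5     → [-5]
23     → [-5, 23]
12     → [-5, 23, 12]
dup    → [-5, 23, 12, 12]
+      → [-5, 23, 24]
-      → [-5, -1]
-9     → [-5, -1, -9]
negate → [-5, -1, 9]
5      → [-5, -1, 9, 5]
-      → [-5, -1, 4]
-8     → [-5, -1, 4, -8]
mod    → [-5, -1, 4]
-      → [-5, -5]
*      → [25]

25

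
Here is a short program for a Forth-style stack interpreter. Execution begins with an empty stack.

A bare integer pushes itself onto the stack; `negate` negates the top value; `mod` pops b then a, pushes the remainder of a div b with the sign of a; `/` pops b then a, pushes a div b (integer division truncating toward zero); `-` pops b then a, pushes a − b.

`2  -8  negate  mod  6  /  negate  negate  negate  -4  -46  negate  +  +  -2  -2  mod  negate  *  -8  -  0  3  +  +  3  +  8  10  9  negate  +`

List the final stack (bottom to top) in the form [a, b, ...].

2      -> [2]
-8     -> [2, -8]
negate -> [2, 8]
mod    -> [2]
6      -> [2, 6]
/      -> [0]
negate -> [0]
negate -> [0]
negate -> [0]
-4     -> [0, -4]
-46    -> [0, -4, -46]
negate -> [0, -4, 46]
+      -> [0, 42]
+      -> [42]
-2     -> [42, -2]
-2     -> [42, -2, -2]
mod    -> [42, 0]
negate -> [42, 0]
*      -> [0]
-8     -> [0, -8]
-      -> [8]
0      -> [8, 0]
3      -> [8, 0, 3]
+      -> [8, 3]
+      -> [11]
3      -> [11, 3]
+      -> [14]
8      -> [14, 8]
10     -> [14, 8, 10]
9      -> [14, 8, 10, 9]
negate -> [14, 8, 10, -9]
+      -> [14, 8, 1]

[14, 8, 1]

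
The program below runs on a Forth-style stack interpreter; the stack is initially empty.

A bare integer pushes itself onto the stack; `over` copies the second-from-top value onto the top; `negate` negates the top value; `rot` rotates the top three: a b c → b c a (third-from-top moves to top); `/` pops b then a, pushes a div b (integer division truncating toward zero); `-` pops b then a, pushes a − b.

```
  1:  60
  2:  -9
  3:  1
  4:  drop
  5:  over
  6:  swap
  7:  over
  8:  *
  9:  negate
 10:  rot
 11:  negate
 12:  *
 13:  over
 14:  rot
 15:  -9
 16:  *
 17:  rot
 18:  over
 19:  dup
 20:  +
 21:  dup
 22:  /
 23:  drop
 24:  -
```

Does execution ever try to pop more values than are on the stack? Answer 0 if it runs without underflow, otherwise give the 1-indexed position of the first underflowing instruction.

0

60     -> 60
-9     -> 60 -9
1      -> 60 -9 1
drop   -> 60 -9
over   -> 60 -9 60
swap   -> 60 60 -9
over   -> 60 60 -9 60
*      -> 60 60 -540
negate -> 60 60 540
rot    -> 60 540 60
negate -> 60 540 -60
*      -> 60 -32400
over   -> 60 -32400 60
rot    -> -32400 60 60
-9     -> -32400 60 60 -9
*      -> -32400 60 -540
rot    -> 60 -540 -32400
over   -> 60 -540 -32400 -540
dup    -> 60 -540 -32400 -540 -540
+      -> 60 -540 -32400 -1080
dup    -> 60 -540 -32400 -1080 -1080
/      -> 60 -540 -32400 1
drop   -> 60 -540 -32400
-      -> 60 31860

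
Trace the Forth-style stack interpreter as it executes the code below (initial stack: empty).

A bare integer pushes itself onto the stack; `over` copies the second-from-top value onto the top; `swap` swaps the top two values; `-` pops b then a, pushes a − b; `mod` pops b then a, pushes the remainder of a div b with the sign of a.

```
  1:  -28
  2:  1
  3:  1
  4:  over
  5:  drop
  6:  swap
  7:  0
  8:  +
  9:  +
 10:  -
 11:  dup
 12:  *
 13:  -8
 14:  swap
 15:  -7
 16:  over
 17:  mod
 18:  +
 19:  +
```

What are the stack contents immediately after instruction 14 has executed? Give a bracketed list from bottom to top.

-28   [-28]
1     [-28, 1]
1     [-28, 1, 1]
over  [-28, 1, 1, 1]
drop  [-28, 1, 1]
swap  [-28, 1, 1]
0     [-28, 1, 1, 0]
+     [-28, 1, 1]
+     [-28, 2]
-     [-30]
dup   [-30, -30]
*     [900]
-8    [900, -8]
swap  [-8, 900]

[-8, 900]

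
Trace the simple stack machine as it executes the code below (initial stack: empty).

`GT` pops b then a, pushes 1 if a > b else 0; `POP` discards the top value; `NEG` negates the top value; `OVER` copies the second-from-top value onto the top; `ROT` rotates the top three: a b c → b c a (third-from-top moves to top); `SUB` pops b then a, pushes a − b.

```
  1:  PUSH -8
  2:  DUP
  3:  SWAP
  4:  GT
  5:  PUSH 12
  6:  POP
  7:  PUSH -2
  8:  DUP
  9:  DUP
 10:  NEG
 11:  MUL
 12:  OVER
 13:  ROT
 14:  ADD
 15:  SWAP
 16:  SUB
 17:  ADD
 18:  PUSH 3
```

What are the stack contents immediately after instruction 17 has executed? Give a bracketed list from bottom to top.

PUSH -8  -8
DUP      -8 -8
SWAP     -8 -8
GT       0
PUSH 12  0 12
POP      0
PUSH -2  0 -2
DUP      0 -2 -2
DUP      0 -2 -2 -2
NEG      0 -2 -2 2
MUL      0 -2 -4
OVER     0 -2 -4 -2
ROT      0 -4 -2 -2
ADD      0 -4 -4
SWAP     0 -4 -4
SUB      0 0
ADD      0

[0]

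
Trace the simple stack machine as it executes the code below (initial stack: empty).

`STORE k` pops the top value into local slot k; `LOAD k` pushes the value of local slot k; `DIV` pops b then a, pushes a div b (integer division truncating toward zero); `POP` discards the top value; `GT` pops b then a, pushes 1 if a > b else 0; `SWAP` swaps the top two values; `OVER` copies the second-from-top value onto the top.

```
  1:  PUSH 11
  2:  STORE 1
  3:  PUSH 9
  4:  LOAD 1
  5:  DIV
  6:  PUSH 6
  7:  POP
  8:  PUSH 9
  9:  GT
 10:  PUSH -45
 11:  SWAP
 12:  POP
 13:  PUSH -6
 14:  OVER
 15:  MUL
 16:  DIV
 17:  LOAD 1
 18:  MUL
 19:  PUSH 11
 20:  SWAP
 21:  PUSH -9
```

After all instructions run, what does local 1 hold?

11

PUSH 11  → 11
STORE 1  → (empty)
PUSH 9   → 9
LOAD 1   → 9 11
DIV      → 0
PUSH 6   → 0 6
POP      → 0
PUSH 9   → 0 9
GT       → 0
PUSH -45 → 0 -45
SWAP     → -45 0
POP      → -45
PUSH -6  → -45 -6
OVER     → -45 -6 -45
MUL      → -45 270
DIV      → 0
LOAD 1   → 0 11
MUL      → 0
PUSH 11  → 0 11
SWAP     → 11 0
PUSH -9  → 11 0 -9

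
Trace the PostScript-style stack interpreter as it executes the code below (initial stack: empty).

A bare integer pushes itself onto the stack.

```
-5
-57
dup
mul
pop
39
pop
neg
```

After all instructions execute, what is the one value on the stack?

5

-5   [-5]
-57  [-5, -57]
dup  [-5, -57, -57]
mul  [-5, 3249]
pop  [-5]
39   [-5, 39]
pop  [-5]
neg  [5]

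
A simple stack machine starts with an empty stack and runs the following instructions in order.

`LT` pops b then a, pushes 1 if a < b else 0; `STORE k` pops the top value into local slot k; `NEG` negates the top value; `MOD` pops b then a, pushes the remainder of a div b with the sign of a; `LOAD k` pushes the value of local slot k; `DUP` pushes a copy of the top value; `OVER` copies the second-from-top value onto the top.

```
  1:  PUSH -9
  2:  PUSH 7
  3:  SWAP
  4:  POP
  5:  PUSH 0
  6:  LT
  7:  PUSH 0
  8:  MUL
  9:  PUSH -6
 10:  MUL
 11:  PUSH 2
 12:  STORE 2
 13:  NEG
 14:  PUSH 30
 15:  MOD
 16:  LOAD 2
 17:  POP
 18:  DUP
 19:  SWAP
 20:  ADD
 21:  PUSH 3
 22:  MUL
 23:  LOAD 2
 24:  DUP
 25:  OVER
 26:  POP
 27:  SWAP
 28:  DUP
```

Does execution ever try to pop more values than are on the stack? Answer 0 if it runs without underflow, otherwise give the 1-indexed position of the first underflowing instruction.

0

PUSH -9 : [-9]
PUSH 7  : [-9, 7]
SWAP    : [7, -9]
POP     : [7]
PUSH 0  : [7, 0]
LT      : [0]
PUSH 0  : [0, 0]
MUL     : [0]
PUSH -6 : [0, -6]
MUL     : [0]
PUSH 2  : [0, 2]
STORE 2 : [0]
NEG     : [0]
PUSH 30 : [0, 30]
MOD     : [0]
LOAD 2  : [0, 2]
POP     : [0]
DUP     : [0, 0]
SWAP    : [0, 0]
ADD     : [0]
PUSH 3  : [0, 3]
MUL     : [0]
LOAD 2  : [0, 2]
DUP     : [0, 2, 2]
OVER    : [0, 2, 2, 2]
POP     : [0, 2, 2]
SWAP    : [0, 2, 2]
DUP     : [0, 2, 2, 2]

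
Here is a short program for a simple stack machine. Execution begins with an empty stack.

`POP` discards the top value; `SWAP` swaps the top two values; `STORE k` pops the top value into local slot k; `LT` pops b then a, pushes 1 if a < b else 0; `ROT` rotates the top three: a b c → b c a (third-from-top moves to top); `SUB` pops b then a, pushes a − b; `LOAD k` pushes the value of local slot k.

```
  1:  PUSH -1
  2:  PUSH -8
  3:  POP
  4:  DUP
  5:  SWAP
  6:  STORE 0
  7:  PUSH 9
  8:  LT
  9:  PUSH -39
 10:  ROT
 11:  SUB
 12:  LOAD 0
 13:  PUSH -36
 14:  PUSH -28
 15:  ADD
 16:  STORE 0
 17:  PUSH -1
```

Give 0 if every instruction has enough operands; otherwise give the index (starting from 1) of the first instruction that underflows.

PUSH -1  → -1
PUSH -8  → -1 -8
POP      → -1
DUP      → -1 -1
SWAP     → -1 -1
STORE 0  → -1
PUSH 9   → -1 9
LT       → 1
PUSH -39 → 1 -39
ROT  — needs 3 operands, stack has 2 → underflow

10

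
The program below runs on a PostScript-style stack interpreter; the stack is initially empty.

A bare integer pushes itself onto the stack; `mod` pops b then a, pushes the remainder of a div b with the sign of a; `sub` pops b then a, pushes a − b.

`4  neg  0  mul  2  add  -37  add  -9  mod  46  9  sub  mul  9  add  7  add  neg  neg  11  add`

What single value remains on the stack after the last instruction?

4   → [4]
neg → [-4]
0   → [-4, 0]
mul → [0]
2   → [0, 2]
add → [2]
-37 → [2, -37]
add → [-35]
-9  → [-35, -9]
mod → [-8]
46  → [-8, 46]
9   → [-8, 46, 9]
sub → [-8, 37]
mul → [-296]
9   → [-296, 9]
add → [-287]
7   → [-287, 7]
add → [-280]
neg → [280]
neg → [-280]
11  → [-280, 11]
add → [-269]

-269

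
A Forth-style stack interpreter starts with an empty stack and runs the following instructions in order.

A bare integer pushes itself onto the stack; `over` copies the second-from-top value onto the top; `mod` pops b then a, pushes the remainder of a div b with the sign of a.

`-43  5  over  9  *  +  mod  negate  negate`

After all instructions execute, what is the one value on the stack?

-43    -> -43
5      -> -43 5
over   -> -43 5 -43
9      -> -43 5 -43 9
*      -> -43 5 -387
+      -> -43 -382
mod    -> -43
negate -> 43
negate -> -43

-43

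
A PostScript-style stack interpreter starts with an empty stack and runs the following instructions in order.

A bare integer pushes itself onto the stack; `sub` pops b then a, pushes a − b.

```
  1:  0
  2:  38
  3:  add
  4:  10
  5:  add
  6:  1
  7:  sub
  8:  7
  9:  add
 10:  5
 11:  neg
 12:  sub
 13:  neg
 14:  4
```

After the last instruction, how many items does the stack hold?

0   → 0
38  → 0 38
add → 38
10  → 38 10
add → 48
1   → 48 1
sub → 47
7   → 47 7
add → 54
5   → 54 5
neg → 54 -5
sub → 59
neg → -59
4   → -59 4

2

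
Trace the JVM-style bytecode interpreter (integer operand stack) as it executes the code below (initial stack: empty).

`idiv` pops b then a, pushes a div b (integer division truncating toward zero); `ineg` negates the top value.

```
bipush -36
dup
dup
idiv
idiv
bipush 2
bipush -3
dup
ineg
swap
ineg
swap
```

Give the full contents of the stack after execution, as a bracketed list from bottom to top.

bipush -36 : [-36]
dup        : [-36, -36]
dup        : [-36, -36, -36]
idiv       : [-36, 1]
idiv       : [-36]
bipush 2   : [-36, 2]
bipush -3  : [-36, 2, -3]
dup        : [-36, 2, -3, -3]
ineg       : [-36, 2, -3, 3]
swap       : [-36, 2, 3, -3]
ineg       : [-36, 2, 3, 3]
swap       : [-36, 2, 3, 3]

[-36, 2, 3, 3]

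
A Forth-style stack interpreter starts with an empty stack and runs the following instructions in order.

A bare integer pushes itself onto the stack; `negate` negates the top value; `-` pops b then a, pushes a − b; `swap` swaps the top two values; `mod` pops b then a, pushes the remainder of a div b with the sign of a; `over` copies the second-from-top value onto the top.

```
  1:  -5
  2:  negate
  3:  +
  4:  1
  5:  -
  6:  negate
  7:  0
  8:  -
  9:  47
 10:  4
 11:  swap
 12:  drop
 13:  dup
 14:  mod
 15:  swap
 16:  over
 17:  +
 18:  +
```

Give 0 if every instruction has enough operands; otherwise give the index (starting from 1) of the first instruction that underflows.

-5     → [-5]
negate → [5]
+  — needs 2 operands, stack has 1 → underflow

3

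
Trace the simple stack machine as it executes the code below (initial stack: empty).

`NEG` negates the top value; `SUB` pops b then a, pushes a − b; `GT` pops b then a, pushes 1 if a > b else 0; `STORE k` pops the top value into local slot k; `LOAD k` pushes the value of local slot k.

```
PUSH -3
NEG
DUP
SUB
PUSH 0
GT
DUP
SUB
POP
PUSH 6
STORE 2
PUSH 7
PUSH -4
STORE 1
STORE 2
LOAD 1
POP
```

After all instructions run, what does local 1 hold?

PUSH -3 → -3
NEG     → 3
DUP     → 3 3
SUB     → 0
PUSH 0  → 0 0
GT      → 0
DUP     → 0 0
SUB     → 0
POP     → (empty)
PUSH 6  → 6
STORE 2 → (empty)
PUSH 7  → 7
PUSH -4 → 7 -4
STORE 1 → 7
STORE 2 → (empty)
LOAD 1  → -4
POP     → (empty)

-4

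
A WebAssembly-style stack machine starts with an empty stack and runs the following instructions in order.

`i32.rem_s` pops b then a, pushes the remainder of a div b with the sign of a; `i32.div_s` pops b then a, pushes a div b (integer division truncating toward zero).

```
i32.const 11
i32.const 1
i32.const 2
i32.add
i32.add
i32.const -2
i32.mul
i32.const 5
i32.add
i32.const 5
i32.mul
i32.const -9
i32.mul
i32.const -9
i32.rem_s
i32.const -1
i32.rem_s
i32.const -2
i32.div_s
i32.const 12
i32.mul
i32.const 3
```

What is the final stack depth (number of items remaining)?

2

i32.const 11 → [11]
i32.const 1  → [11, 1]
i32.const 2  → [11, 1, 2]
i32.add      → [11, 3]
i32.add      → [14]
i32.const -2 → [14, -2]
i32.mul      → [-28]
i32.const 5  → [-28, 5]
i32.add      → [-23]
i32.const 5  → [-23, 5]
i32.mul      → [-115]
i32.const -9 → [-115, -9]
i32.mul      → [1035]
i32.const -9 → [1035, -9]
i32.rem_s    → [0]
i32.const -1 → [0, -1]
i32.rem_s    → [0]
i32.const -2 → [0, -2]
i32.div_s    → [0]
i32.const 12 → [0, 12]
i32.mul      → [0]
i32.const 3  → [0, 3]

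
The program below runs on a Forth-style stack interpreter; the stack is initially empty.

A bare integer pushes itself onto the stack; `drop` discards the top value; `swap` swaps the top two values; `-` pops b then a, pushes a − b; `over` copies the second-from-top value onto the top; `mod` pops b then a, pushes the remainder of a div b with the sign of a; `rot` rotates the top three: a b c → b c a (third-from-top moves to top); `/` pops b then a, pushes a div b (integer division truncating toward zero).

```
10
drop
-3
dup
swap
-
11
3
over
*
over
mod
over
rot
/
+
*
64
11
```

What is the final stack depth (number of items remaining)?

3

10   → 10
drop → (empty)
-3   → -3
dup  → -3 -3
swap → -3 -3
-    → 0
11   → 0 11
3    → 0 11 3
over → 0 11 3 11
*    → 0 11 33
over → 0 11 33 11
mod  → 0 11 0
over → 0 11 0 11
rot  → 0 0 11 11
/    → 0 0 1
+    → 0 1
*    → 0
64   → 0 64
11   → 0 64 11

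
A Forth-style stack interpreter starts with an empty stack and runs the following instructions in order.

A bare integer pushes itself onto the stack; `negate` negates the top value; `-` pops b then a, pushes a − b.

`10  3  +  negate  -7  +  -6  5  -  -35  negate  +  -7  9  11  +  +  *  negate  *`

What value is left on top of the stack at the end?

6240

10      10
3       10 3
+       13
negate  -13
-7      -13 -7
+       -20
-6      -20 -6
5       -20 -6 5
-       -20 -11
-35     -20 -11 -35
negate  -20 -11 35
+       -20 24
-7      -20 24 -7
9       -20 24 -7 9
11      -20 24 -7 9 11
+       -20 24 -7 20
+       -20 24 13
*       -20 312
negate  -20 -312
*       6240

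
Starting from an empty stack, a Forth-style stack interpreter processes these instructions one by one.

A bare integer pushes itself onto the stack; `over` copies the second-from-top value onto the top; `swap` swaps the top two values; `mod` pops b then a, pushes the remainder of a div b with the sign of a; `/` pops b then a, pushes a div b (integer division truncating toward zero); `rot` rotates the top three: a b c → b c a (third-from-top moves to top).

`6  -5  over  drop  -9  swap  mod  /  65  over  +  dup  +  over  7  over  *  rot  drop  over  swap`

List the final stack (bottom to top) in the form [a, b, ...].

[-1, -1, -1, -7]

6    → 6
-5   → 6 -5
over → 6 -5 6
drop → 6 -5
-9   → 6 -5 -9
swap → 6 -9 -5
mod  → 6 -4
/    → -1
65   → -1 65
over → -1 65 -1
+    → -1 64
dup  → -1 64 64
+    → -1 128
over → -1 128 -1
7    → -1 128 -1 7
over → -1 128 -1 7 -1
*    → -1 128 -1 -7
rot  → -1 -1 -7 128
drop → -1 -1 -7
over → -1 -1 -7 -1
swap → -1 -1 -1 -7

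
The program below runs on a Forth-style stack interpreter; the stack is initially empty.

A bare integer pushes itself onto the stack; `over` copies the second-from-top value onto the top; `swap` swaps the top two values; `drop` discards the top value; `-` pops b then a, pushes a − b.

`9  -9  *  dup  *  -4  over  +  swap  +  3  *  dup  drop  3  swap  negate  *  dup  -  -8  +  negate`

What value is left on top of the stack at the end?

8

9      -> [9]
-9     -> [9, -9]
*      -> [-81]
dup    -> [-81, -81]
*      -> [6561]
-4     -> [6561, -4]
over   -> [6561, -4, 6561]
+      -> [6561, 6557]
swap   -> [6557, 6561]
+      -> [13118]
3      -> [13118, 3]
*      -> [39354]
dup    -> [39354, 39354]
drop   -> [39354]
3      -> [39354, 3]
swap   -> [3, 39354]
negate -> [3, -39354]
*      -> [-118062]
dup    -> [-118062, -118062]
-      -> [0]
-8     -> [0, -8]
+      -> [-8]
negate -> [8]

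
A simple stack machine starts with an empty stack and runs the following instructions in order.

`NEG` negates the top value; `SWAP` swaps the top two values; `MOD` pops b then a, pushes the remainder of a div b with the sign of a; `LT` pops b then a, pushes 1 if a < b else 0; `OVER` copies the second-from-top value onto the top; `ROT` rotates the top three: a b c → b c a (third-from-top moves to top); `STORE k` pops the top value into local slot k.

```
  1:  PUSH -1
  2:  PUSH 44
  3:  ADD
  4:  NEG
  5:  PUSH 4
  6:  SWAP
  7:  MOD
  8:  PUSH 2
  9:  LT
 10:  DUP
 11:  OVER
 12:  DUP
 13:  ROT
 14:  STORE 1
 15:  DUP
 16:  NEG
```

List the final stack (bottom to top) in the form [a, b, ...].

[0, 0, 0, 0]

PUSH -1 → -1
PUSH 44 → -1 44
ADD     → 43
NEG     → -43
PUSH 4  → -43 4
SWAP    → 4 -43
MOD     → 4
PUSH 2  → 4 2
LT      → 0
DUP     → 0 0
OVER    → 0 0 0
DUP     → 0 0 0 0
ROT     → 0 0 0 0
STORE 1 → 0 0 0
DUP     → 0 0 0 0
NEG     → 0 0 0 0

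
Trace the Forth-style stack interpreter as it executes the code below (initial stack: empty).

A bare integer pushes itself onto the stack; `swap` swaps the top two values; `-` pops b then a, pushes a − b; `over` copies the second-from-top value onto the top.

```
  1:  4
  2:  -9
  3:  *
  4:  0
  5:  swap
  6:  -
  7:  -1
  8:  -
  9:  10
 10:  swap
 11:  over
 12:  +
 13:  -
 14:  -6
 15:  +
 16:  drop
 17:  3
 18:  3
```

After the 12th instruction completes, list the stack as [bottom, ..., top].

[10, 47]

4    : 4
-9   : 4 -9
*    : -36
0    : -36 0
swap : 0 -36
-    : 36
-1   : 36 -1
-    : 37
10   : 37 10
swap : 10 37
over : 10 37 10
+    : 10 47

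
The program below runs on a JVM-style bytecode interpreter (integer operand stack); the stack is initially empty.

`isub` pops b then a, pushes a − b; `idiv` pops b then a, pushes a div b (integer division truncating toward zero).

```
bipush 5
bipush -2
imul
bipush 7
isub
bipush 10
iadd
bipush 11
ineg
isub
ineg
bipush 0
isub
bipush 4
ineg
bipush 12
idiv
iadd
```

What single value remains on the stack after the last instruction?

bipush 5   5
bipush -2  5 -2
imul       -10
bipush 7   -10 7
isub       -17
bipush 10  -17 10
iadd       -7
bipush 11  -7 11
ineg       -7 -11
isub       4
ineg       -4
bipush 0   -4 0
isub       -4
bipush 4   -4 4
ineg       -4 -4
bipush 12  -4 -4 12
idiv       -4 0
iadd       -4

-4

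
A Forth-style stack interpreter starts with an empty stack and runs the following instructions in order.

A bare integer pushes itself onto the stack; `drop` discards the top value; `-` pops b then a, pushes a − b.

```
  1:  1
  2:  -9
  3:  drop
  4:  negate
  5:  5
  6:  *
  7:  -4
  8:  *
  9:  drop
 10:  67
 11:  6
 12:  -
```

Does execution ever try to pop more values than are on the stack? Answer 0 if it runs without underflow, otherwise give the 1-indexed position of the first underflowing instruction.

0

1      → [1]
-9     → [1, -9]
drop   → [1]
negate → [-1]
5      → [-1, 5]
*      → [-5]
-4     → [-5, -4]
*      → [20]
drop   → []
67     → [67]
6      → [67, 6]
-      → [61]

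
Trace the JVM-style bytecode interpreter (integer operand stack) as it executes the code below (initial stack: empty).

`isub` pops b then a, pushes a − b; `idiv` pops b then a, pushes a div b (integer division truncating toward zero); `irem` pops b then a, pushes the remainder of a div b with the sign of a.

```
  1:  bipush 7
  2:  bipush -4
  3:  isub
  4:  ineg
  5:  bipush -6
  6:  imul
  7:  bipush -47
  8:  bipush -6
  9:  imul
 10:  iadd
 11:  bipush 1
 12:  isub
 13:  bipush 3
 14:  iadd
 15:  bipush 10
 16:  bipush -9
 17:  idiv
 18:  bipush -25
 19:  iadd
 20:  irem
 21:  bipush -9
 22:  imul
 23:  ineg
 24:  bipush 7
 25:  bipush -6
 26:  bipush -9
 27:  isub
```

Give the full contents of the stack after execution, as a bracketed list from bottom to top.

[108, 7, 3]

bipush 7   → 7
bipush -4  → 7 -4
isub       → 11
ineg       → -11
bipush -6  → -11 -6
imul       → 66
bipush -47 → 66 -47
bipush -6  → 66 -47 -6
imul       → 66 282
iadd       → 348
bipush 1   → 348 1
isub       → 347
bipush 3   → 347 3
iadd       → 350
bipush 10  → 350 10
bipush -9  → 350 10 -9
idiv       → 350 -1
bipush -25 → 350 -1 -25
iadd       → 350 -26
irem       → 12
bipush -9  → 12 -9
imul       → -108
ineg       → 108
bipush 7   → 108 7
bipush -6  → 108 7 -6
bipush -9  → 108 7 -6 -9
isub       → 108 7 3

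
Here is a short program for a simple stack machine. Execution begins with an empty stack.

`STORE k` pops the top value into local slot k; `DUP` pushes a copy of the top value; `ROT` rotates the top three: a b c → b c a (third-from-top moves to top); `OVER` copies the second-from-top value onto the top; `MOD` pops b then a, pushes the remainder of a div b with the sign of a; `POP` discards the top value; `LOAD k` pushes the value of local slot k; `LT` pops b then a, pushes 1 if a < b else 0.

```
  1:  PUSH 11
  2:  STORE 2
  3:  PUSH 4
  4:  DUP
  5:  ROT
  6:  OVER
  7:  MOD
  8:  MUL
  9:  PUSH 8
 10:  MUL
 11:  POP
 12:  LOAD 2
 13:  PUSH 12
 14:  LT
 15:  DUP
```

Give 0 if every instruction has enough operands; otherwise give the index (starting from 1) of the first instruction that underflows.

PUSH 11 : [11]
STORE 2 : []
PUSH 4  : [4]
DUP     : [4, 4]
ROT  — needs 3 operands, stack has 2 → underflow

5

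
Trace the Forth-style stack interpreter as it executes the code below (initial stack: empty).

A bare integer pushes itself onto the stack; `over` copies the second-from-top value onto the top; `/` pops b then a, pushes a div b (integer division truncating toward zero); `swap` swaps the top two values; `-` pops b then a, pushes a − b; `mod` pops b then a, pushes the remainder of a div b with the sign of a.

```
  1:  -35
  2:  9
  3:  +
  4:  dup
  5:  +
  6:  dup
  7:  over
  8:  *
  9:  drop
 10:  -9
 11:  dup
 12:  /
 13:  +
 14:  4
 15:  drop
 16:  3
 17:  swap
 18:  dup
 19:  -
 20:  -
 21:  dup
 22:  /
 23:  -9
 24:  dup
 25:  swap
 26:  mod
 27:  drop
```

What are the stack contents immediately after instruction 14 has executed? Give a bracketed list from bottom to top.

-35   [-35]
9     [-35, 9]
+     [-26]
dup   [-26, -26]
+     [-52]
dup   [-52, -52]
over  [-52, -52, -52]
*     [-52, 2704]
drop  [-52]
-9    [-52, -9]
dup   [-52, -9, -9]
/     [-52, 1]
+     [-51]
4     [-51, 4]

[-51, 4]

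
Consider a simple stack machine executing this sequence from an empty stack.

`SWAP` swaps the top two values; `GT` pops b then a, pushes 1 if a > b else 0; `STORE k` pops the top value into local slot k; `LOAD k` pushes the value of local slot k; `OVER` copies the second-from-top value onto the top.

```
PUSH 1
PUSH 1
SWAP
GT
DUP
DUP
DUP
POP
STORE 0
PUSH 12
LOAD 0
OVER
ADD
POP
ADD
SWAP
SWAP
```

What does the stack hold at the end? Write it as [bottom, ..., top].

[0, 12]

PUSH 1   [1]
PUSH 1   [1, 1]
SWAP     [1, 1]
GT       [0]
DUP      [0, 0]
DUP      [0, 0, 0]
DUP      [0, 0, 0, 0]
POP      [0, 0, 0]
STORE 0  [0, 0]
PUSH 12  [0, 0, 12]
LOAD 0   [0, 0, 12, 0]
OVER     [0, 0, 12, 0, 12]
ADD      [0, 0, 12, 12]
POP      [0, 0, 12]
ADD      [0, 12]
SWAP     [12, 0]
SWAP     [0, 12]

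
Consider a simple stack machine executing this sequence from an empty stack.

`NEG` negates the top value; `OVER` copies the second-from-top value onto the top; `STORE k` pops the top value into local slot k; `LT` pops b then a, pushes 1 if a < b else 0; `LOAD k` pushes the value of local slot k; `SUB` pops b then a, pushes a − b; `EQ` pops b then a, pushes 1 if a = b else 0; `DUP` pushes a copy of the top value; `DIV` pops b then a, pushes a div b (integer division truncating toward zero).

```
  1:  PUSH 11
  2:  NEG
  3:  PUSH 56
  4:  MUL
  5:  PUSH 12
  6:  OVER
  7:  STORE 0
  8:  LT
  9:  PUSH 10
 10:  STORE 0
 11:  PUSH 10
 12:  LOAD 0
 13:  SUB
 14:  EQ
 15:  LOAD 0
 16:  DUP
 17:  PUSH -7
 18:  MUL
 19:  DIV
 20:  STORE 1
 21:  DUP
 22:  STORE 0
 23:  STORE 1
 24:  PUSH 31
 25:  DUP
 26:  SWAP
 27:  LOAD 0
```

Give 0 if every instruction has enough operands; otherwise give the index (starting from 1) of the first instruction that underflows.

PUSH 11 -> 11
NEG     -> -11
PUSH 56 -> -11 56
MUL     -> -616
PUSH 12 -> -616 12
OVER    -> -616 12 -616
STORE 0 -> -616 12
LT      -> 1
PUSH 10 -> 1 10
STORE 0 -> 1
PUSH 10 -> 1 10
LOAD 0  -> 1 10 10
SUB     -> 1 0
EQ      -> 0
LOAD 0  -> 0 10
DUP     -> 0 10 10
PUSH -7 -> 0 10 10 -7
MUL     -> 0 10 -70
DIV     -> 0 0
STORE 1 -> 0
DUP     -> 0 0
STORE 0 -> 0
STORE 1 -> (empty)
PUSH 31 -> 31
DUP     -> 31 31
SWAP    -> 31 31
LOAD 0  -> 31 31 0

0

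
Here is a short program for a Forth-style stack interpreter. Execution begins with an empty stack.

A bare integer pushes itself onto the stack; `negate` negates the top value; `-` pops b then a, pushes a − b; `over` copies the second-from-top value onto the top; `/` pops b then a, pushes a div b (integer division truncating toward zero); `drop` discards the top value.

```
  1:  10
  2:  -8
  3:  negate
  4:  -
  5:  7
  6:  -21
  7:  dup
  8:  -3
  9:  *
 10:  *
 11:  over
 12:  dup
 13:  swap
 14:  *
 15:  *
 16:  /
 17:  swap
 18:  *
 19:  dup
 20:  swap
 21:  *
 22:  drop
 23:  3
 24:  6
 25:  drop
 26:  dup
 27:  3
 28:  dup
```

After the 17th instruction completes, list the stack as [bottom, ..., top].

10     : [10]
-8     : [10, -8]
negate : [10, 8]
-      : [2]
7      : [2, 7]
-21    : [2, 7, -21]
dup    : [2, 7, -21, -21]
-3     : [2, 7, -21, -21, -3]
*      : [2, 7, -21, 63]
*      : [2, 7, -1323]
over   : [2, 7, -1323, 7]
dup    : [2, 7, -1323, 7, 7]
swap   : [2, 7, -1323, 7, 7]
*      : [2, 7, -1323, 49]
*      : [2, 7, -64827]
/      : [2, 0]
swap   : [0, 2]

[0, 2]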